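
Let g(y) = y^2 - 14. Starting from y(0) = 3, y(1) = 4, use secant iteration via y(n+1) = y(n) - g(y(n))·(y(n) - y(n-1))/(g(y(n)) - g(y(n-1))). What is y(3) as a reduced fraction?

g(3) = -5, g(4) = 2. y(2) = 4 - 2·(4 - 3)/(2 - (-5)) = 26/7.
g(4) = 2, g(26/7) = -10/49. y(3) = (26/7) - (-10/49)·((26/7) - 4)/((-10/49) - 2) = 101/27.

101/27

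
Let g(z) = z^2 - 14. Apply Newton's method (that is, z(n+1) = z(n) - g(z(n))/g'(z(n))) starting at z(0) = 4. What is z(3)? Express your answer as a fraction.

403201/107760

g'(z) = 2z.
g(4) = 2, g'(4) = 8, so z(1) = 4 - 2/8 = 15/4.
g(15/4) = 1/16, g'(15/4) = 15/2, so z(2) = (15/4) - (1/16)/(15/2) = 449/120.
g(449/120) = 1/14400, g'(449/120) = 449/60, so z(3) = (449/120) - (1/14400)/(449/60) = 403201/107760.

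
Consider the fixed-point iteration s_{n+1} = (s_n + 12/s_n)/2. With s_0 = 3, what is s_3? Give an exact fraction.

18817/5432

s_1 = (3 + 12/3)/2 = 7/2.
s_2 = (7/2 + 12/(7/2))/2 = 97/28.
s_3 = (97/28 + 12/(97/28))/2 = 18817/5432.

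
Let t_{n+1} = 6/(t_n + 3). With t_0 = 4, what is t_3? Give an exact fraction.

t_1 = 6/(4 + 3) = 6/7.
t_2 = 6/(6/7 + 3) = 14/9.
t_3 = 6/(14/9 + 3) = 54/41.

54/41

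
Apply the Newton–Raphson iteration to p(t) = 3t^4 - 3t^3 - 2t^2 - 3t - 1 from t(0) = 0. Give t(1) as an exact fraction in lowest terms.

p'(t) = 12t^3 - 9t^2 - 4t - 3.
p(0) = -1, p'(0) = -3, so t(1) = 0 - (-1)/(-3) = -1/3.

-1/3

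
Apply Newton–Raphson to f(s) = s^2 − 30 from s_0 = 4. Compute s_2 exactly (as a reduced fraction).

f'(s) = 2s.
f(4) = −14, f'(4) = 8, so s_1 = 4 − (−14)/8 = 23/4.
f(23/4) = 49/16, f'(23/4) = 23/2, so s_2 = (23/4) − (49/16)/(23/2) = 1009/184.

1009/184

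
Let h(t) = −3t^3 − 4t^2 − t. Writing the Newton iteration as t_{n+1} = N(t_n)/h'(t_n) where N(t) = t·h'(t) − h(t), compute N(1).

h'(t) = −9t^2 − 8t − 1.
N(t) = t·h'(t) − h(t) = t·(−9t^2 − 8t − 1) − (−3t^3 − 4t^2 − t) = −6t^3 − 4t^2.
N(1) = −10.

−10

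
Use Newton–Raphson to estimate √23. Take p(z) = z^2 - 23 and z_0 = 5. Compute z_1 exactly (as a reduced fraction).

24/5

p'(z) = 2z.
p(5) = 2, p'(5) = 10, so z_1 = 5 - 2/10 = 24/5.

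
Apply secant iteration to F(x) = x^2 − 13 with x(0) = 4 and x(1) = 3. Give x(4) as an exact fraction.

F(4) = 3, F(3) = −4. x(2) = 3 − (−4)·(3 − 4)/((−4) − 3) = 25/7.
F(3) = −4, F(25/7) = −12/49. x(3) = (25/7) − (−12/49)·((25/7) − 3)/((−12/49) − (−4)) = 83/23.
F(25/7) = −12/49, F(83/23) = 12/529. x(4) = (83/23) − (12/529)·((83/23) − (25/7))/((12/529) − (−12/49)) = 1042/289.

1042/289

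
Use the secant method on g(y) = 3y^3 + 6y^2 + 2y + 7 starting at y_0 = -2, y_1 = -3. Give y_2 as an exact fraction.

-61/29

g(-2) = 3, g(-3) = -26. y_2 = (-3) - (-26)·((-3) - (-2))/((-26) - 3) = -61/29.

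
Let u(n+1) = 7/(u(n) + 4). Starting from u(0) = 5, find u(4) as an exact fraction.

1645/1241

u(1) = 7/(5 + 4) = 7/9.
u(2) = 7/(7/9 + 4) = 63/43.
u(3) = 7/(63/43 + 4) = 301/235.
u(4) = 7/(301/235 + 4) = 1645/1241.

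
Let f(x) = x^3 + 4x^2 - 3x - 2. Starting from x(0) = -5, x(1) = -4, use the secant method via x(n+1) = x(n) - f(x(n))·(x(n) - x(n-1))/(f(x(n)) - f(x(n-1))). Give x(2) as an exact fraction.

-49/11

f(-5) = -12, f(-4) = 10. x(2) = (-4) - 10·((-4) - (-5))/(10 - (-12)) = -49/11.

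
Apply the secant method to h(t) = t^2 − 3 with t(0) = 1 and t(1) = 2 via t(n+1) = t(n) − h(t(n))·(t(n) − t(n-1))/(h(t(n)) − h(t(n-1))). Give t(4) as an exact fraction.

97/56

h(1) = −2, h(2) = 1. t(2) = 2 − 1·(2 − 1)/(1 − (−2)) = 5/3.
h(2) = 1, h(5/3) = −2/9. t(3) = (5/3) − (−2/9)·((5/3) − 2)/((−2/9) − 1) = 19/11.
h(5/3) = −2/9, h(19/11) = −2/121. t(4) = (19/11) − (−2/121)·((19/11) − (5/3))/((−2/121) − (−2/9)) = 97/56.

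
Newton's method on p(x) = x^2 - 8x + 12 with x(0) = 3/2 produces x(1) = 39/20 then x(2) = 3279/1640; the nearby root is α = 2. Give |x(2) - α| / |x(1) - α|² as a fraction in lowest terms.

x(1) - α = 39/20 - 2 = -1/20, so |x(1) - α| = 1/20.
x(2) - α = 3279/1640 - 2 = -1/1640, so |x(2) - α| = 1/1640.
|x(1) - α|² = 1/400.
Ratio = (1/1640) / (1/400) = 10/41.

10/41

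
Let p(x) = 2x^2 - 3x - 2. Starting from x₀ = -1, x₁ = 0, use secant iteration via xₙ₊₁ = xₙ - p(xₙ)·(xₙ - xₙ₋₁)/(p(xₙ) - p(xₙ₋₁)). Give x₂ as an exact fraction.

-2/5

p(-1) = 3, p(0) = -2. x₂ = 0 - (-2)·(0 - (-1))/((-2) - 3) = -2/5.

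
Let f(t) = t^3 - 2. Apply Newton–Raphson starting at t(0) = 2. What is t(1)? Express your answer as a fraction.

f'(t) = 3t^2.
f(2) = 6, f'(2) = 12, so t(1) = 2 - 6/12 = 3/2.

3/2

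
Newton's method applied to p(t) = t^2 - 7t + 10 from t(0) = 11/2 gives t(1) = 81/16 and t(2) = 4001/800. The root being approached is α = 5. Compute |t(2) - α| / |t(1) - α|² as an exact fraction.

8/25

t(1) - α = 81/16 - 5 = 1/16, so |t(1) - α| = 1/16.
t(2) - α = 4001/800 - 5 = 1/800, so |t(2) - α| = 1/800.
|t(1) - α|² = 1/256.
Ratio = (1/800) / (1/256) = 8/25.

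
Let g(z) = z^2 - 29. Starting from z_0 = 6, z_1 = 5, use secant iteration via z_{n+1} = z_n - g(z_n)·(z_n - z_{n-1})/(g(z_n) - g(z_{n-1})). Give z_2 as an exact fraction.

g(6) = 7, g(5) = -4. z_2 = 5 - (-4)·(5 - 6)/((-4) - 7) = 59/11.

59/11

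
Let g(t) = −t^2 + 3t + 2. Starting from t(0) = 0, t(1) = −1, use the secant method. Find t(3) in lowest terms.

g(0) = 2, g(−1) = −2. t(2) = (−1) − (−2)·((−1) − 0)/((−2) − 2) = −1/2.
g(−1) = −2, g(−1/2) = 1/4. t(3) = (−1/2) − (1/4)·((−1/2) − (−1))/((1/4) − (−2)) = −5/9.

−5/9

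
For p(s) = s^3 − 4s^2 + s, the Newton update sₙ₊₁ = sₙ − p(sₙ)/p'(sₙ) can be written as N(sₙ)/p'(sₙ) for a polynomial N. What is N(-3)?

p'(s) = 3s^2 − 8s + 1.
N(s) = s·p'(s) − p(s) = s·(3s^2 − 8s + 1) − (s^3 − 4s^2 + s) = 2s^3 − 4s^2.
N(-3) = −90.

−90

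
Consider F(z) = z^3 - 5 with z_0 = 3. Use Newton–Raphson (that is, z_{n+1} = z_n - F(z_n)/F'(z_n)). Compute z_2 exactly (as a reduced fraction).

509173/281961

F'(z) = 3z^2.
F(3) = 22, F'(3) = 27, so z_1 = 3 - 22/27 = 59/27.
F(59/27) = 106964/19683, F'(59/27) = 3481/243, so z_2 = (59/27) - (106964/19683)/(3481/243) = 509173/281961.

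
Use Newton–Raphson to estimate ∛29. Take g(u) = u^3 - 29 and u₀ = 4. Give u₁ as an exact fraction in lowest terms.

157/48

g'(u) = 3u^2.
g(4) = 35, g'(4) = 48, so u₁ = 4 - 35/48 = 157/48.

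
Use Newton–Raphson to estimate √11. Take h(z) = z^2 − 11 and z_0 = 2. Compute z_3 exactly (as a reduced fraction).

h'(z) = 2z.
h(2) = −7, h'(2) = 4, so z_1 = 2 − (−7)/4 = 15/4.
h(15/4) = 49/16, h'(15/4) = 15/2, so z_2 = (15/4) − (49/16)/(15/2) = 401/120.
h(401/120) = 2401/14400, h'(401/120) = 401/60, so z_3 = (401/120) − (2401/14400)/(401/60) = 319201/96240.

319201/96240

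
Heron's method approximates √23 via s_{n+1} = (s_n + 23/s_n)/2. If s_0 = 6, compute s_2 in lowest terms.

6793/1416

s_1 = (6 + 23/6)/2 = 59/12.
s_2 = (59/12 + 23/(59/12))/2 = 6793/1416.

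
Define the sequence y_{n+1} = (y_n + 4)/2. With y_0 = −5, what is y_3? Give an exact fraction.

y_1 = ((−5) + 4)/2 = −1/2.
y_2 = ((−1/2) + 4)/2 = 7/4.
y_3 = ((7/4) + 4)/2 = 23/8.

23/8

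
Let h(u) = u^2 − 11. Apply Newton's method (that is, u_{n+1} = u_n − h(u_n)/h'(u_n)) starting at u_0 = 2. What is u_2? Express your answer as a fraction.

401/120

h'(u) = 2u.
h(2) = −7, h'(2) = 4, so u_1 = 2 − (−7)/4 = 15/4.
h(15/4) = 49/16, h'(15/4) = 15/2, so u_2 = (15/4) − (49/16)/(15/2) = 401/120.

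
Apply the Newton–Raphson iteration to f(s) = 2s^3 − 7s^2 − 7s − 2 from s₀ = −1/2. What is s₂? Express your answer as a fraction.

−193/486

f'(s) = 6s^2 − 14s − 7.
f(−1/2) = −1/2, f'(−1/2) = 3/2, so s₁ = (−1/2) − (−1/2)/(3/2) = −1/6.
f(−1/6) = −28/27, f'(−1/6) = −9/2, so s₂ = (−1/6) − (−28/27)/(−9/2) = −193/486.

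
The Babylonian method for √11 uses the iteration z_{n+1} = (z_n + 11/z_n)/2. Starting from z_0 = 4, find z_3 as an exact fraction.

4106353/1238112

z_1 = (4 + 11/4)/2 = 27/8.
z_2 = (27/8 + 11/(27/8))/2 = 1433/432.
z_3 = (1433/432 + 11/(1433/432))/2 = 4106353/1238112.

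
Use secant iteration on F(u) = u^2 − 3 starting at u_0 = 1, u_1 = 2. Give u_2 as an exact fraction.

F(1) = −2, F(2) = 1. u_2 = 2 − 1·(2 − 1)/(1 − (−2)) = 5/3.

5/3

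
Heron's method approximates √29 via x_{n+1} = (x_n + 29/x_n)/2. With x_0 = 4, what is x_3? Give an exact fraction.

x_1 = (4 + 29/4)/2 = 45/8.
x_2 = (45/8 + 29/(45/8))/2 = 3881/720.
x_3 = (3881/720 + 29/(3881/720))/2 = 30095761/5588640.

30095761/5588640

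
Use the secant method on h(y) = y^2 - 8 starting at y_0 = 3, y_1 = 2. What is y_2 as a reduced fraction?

h(3) = 1, h(2) = -4. y_2 = 2 - (-4)·(2 - 3)/((-4) - 1) = 14/5.

14/5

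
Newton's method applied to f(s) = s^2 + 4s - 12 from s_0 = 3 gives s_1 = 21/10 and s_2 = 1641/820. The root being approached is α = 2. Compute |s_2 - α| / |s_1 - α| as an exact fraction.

1/82

s_1 - α = 21/10 - 2 = 1/10, so |s_1 - α| = 1/10.
s_2 - α = 1641/820 - 2 = 1/820, so |s_2 - α| = 1/820.
Ratio = (1/820) / (1/10) = 1/82.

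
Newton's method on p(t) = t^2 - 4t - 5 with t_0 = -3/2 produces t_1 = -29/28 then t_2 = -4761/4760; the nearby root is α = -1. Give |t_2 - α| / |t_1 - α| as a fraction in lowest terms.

1/170

t_1 - α = -29/28 - (-1) = -29/28 + 1 = -1/28, so |t_1 - α| = 1/28.
t_2 - α = -4761/4760 - (-1) = -4761/4760 + 1 = -1/4760, so |t_2 - α| = 1/4760.
Ratio = (1/4760) / (1/28) = 1/170.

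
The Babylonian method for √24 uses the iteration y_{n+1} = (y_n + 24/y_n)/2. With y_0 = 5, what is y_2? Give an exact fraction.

y_1 = (5 + 24/5)/2 = 49/10.
y_2 = (49/10 + 24/(49/10))/2 = 4801/980.

4801/980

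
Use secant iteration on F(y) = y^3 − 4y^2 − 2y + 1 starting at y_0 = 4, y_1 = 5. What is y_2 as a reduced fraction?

99/23

F(4) = −7, F(5) = 16. y_2 = 5 − 16·(5 − 4)/(16 − (−7)) = 99/23.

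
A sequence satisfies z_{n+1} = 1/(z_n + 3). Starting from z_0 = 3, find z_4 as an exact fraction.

z_1 = 1/(3 + 3) = 1/6.
z_2 = 1/(1/6 + 3) = 6/19.
z_3 = 1/(6/19 + 3) = 19/63.
z_4 = 1/(19/63 + 3) = 63/208.

63/208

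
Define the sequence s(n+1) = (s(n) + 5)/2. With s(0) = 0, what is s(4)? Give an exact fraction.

75/16

s(1) = (0 + 5)/2 = 5/2.
s(2) = ((5/2) + 5)/2 = 15/4.
s(3) = ((15/4) + 5)/2 = 35/8.
s(4) = ((35/8) + 5)/2 = 75/16.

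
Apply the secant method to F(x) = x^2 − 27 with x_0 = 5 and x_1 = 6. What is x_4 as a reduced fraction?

F(5) = −2, F(6) = 9. x_2 = 6 − 9·(6 − 5)/(9 − (−2)) = 57/11.
F(6) = 9, F(57/11) = −18/121. x_3 = (57/11) − (−18/121)·((57/11) − 6)/((−18/121) − 9) = 213/41.
F(57/11) = −18/121, F(213/41) = −18/1681. x_4 = (213/41) − (−18/1681)·((213/41) − (57/11))/((−18/1681) − (−18/121)) = 1351/260.

1351/260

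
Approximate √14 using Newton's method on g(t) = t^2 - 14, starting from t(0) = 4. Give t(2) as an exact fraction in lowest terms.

g'(t) = 2t.
g(4) = 2, g'(4) = 8, so t(1) = 4 - 2/8 = 15/4.
g(15/4) = 1/16, g'(15/4) = 15/2, so t(2) = (15/4) - (1/16)/(15/2) = 449/120.

449/120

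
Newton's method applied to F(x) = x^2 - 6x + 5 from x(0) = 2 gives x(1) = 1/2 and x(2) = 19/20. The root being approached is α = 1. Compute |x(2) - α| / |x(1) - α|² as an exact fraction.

1/5

x(1) - α = 1/2 - 1 = -1/2, so |x(1) - α| = 1/2.
x(2) - α = 19/20 - 1 = -1/20, so |x(2) - α| = 1/20.
|x(1) - α|² = 1/4.
Ratio = (1/20) / (1/4) = 1/5.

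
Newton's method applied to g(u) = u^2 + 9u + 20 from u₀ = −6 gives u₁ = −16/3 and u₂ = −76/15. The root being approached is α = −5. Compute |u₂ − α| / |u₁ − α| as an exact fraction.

1/5

u₁ − α = −16/3 − (−5) = −16/3 + 5 = −1/3, so |u₁ − α| = 1/3.
u₂ − α = −76/15 − (−5) = −76/15 + 5 = −1/15, so |u₂ − α| = 1/15.
Ratio = (1/15) / (1/3) = 1/5.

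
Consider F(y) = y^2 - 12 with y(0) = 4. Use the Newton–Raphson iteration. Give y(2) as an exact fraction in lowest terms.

F'(y) = 2y.
F(4) = 4, F'(4) = 8, so y(1) = 4 - 4/8 = 7/2.
F(7/2) = 1/4, F'(7/2) = 7, so y(2) = (7/2) - (1/4)/7 = 97/28.

97/28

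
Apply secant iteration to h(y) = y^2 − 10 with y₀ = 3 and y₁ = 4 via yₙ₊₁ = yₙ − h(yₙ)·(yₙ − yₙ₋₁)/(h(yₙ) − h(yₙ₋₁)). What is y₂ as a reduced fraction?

h(3) = −1, h(4) = 6. y₂ = 4 − 6·(4 − 3)/(6 − (−1)) = 22/7.

22/7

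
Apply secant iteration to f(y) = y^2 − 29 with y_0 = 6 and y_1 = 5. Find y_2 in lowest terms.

59/11

f(6) = 7, f(5) = −4. y_2 = 5 − (−4)·(5 − 6)/((−4) − 7) = 59/11.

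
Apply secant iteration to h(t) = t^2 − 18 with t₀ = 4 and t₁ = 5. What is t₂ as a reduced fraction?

h(4) = −2, h(5) = 7. t₂ = 5 − 7·(5 − 4)/(7 − (−2)) = 38/9.

38/9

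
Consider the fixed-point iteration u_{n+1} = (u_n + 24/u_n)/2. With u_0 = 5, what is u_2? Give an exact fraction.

4801/980

u_1 = (5 + 24/5)/2 = 49/10.
u_2 = (49/10 + 24/(49/10))/2 = 4801/980.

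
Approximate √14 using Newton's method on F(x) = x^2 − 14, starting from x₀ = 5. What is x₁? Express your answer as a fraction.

39/10

F'(x) = 2x.
F(5) = 11, F'(5) = 10, so x₁ = 5 − 11/10 = 39/10.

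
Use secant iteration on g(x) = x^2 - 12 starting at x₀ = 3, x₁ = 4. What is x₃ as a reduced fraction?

45/13

g(3) = -3, g(4) = 4. x₂ = 4 - 4·(4 - 3)/(4 - (-3)) = 24/7.
g(4) = 4, g(24/7) = -12/49. x₃ = (24/7) - (-12/49)·((24/7) - 4)/((-12/49) - 4) = 45/13.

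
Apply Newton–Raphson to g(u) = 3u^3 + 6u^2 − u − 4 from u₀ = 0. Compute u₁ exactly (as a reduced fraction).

g'(u) = 9u^2 + 12u − 1.
g(0) = −4, g'(0) = −1, so u₁ = 0 − (−4)/(−1) = −4.

−4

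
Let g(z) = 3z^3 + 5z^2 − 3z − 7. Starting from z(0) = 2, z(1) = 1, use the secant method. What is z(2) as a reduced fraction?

35/33

g(2) = 31, g(1) = −2. z(2) = 1 − (−2)·(1 − 2)/((−2) − 31) = 35/33.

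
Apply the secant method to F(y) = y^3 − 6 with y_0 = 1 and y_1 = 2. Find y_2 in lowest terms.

12/7

F(1) = −5, F(2) = 2. y_2 = 2 − 2·(2 − 1)/(2 − (−5)) = 12/7.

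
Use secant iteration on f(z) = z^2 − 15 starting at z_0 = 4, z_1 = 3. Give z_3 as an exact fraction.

31/8

f(4) = 1, f(3) = −6. z_2 = 3 − (−6)·(3 − 4)/((−6) − 1) = 27/7.
f(3) = −6, f(27/7) = −6/49. z_3 = (27/7) − (−6/49)·((27/7) − 3)/((−6/49) − (−6)) = 31/8.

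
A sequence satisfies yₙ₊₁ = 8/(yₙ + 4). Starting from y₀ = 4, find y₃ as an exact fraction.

10/7

y₁ = 8/(4 + 4) = 1.
y₂ = 8/(1 + 4) = 8/5.
y₃ = 8/(8/5 + 4) = 10/7.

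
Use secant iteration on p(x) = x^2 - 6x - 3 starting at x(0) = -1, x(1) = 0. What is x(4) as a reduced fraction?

-84/181

p(-1) = 4, p(0) = -3. x(2) = 0 - (-3)·(0 - (-1))/((-3) - 4) = -3/7.
p(0) = -3, p(-3/7) = -12/49. x(3) = (-3/7) - (-12/49)·((-3/7) - 0)/((-12/49) - (-3)) = -7/15.
p(-3/7) = -12/49, p(-7/15) = 4/225. x(4) = (-7/15) - (4/225)·((-7/15) - (-3/7))/((4/225) - (-12/49)) = -84/181.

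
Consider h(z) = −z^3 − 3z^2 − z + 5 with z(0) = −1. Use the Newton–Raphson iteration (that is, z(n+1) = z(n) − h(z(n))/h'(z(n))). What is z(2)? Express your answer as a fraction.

h'(z) = −3z^2 − 6z − 1.
h(−1) = 4, h'(−1) = 2, so z(1) = (−1) − 4/2 = −3.
h(−3) = 8, h'(−3) = −10, so z(2) = (−3) − 8/(−10) = −11/5.

−11/5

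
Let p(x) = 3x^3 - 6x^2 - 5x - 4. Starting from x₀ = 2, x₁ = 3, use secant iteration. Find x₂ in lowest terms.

p(2) = -14, p(3) = 8. x₂ = 3 - 8·(3 - 2)/(8 - (-14)) = 29/11.

29/11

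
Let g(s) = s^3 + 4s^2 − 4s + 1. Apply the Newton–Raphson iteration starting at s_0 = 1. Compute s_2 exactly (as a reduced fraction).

g'(s) = 3s^2 + 8s − 4.
g(1) = 2, g'(1) = 7, so s_1 = 1 − 2/7 = 5/7.
g(5/7) = 188/343, g'(5/7) = 159/49, so s_2 = (5/7) − (188/343)/(159/49) = 607/1113.

607/1113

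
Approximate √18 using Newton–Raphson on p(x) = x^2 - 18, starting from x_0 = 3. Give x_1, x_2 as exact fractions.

p'(x) = 2x.
p(3) = -9, p'(3) = 6, so x_1 = 3 - (-9)/6 = 9/2.
p(9/2) = 9/4, p'(9/2) = 9, so x_2 = (9/2) - (9/4)/9 = 17/4.

x_1 = 9/2, x_2 = 17/4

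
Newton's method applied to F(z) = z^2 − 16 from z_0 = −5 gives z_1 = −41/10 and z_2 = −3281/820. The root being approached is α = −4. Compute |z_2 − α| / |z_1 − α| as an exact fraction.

z_1 − α = −41/10 − (−4) = −41/10 + 4 = −1/10, so |z_1 − α| = 1/10.
z_2 − α = −3281/820 − (−4) = −3281/820 + 4 = −1/820, so |z_2 − α| = 1/820.
Ratio = (1/820) / (1/10) = 1/82.

1/82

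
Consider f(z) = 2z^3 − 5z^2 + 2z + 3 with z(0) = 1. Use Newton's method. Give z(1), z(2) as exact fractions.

f'(z) = 6z^2 − 10z + 2.
f(1) = 2, f'(1) = −2, so z(1) = 1 − 2/(−2) = 2.
f(2) = 3, f'(2) = 6, so z(2) = 2 − 3/6 = 3/2.

z(1) = 2, z(2) = 3/2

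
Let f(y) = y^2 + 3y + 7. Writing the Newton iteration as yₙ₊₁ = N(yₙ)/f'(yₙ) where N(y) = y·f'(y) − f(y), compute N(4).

f'(y) = 2y + 3.
N(y) = y·f'(y) − f(y) = y·(2y + 3) − (y^2 + 3y + 7) = y^2 − 7.
N(4) = 9.

9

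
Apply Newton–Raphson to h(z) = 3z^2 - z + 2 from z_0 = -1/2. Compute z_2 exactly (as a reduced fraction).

h'(z) = 6z - 1.
h(-1/2) = 13/4, h'(-1/2) = -4, so z_1 = (-1/2) - (13/4)/(-4) = 5/16.
h(5/16) = 507/256, h'(5/16) = 7/8, so z_2 = (5/16) - (507/256)/(7/8) = -437/224.

-437/224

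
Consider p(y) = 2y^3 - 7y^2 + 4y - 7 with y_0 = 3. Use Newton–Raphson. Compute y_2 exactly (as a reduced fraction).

563/175

p'(y) = 6y^2 - 14y + 4.
p(3) = -4, p'(3) = 16, so y_1 = 3 - (-4)/16 = 13/4.
p(13/4) = 23/32, p'(13/4) = 175/8, so y_2 = (13/4) - (23/32)/(175/8) = 563/175.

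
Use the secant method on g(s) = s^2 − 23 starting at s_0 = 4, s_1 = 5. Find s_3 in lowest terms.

211/44

g(4) = −7, g(5) = 2. s_2 = 5 − 2·(5 − 4)/(2 − (−7)) = 43/9.
g(5) = 2, g(43/9) = −14/81. s_3 = (43/9) − (−14/81)·((43/9) − 5)/((−14/81) − 2) = 211/44.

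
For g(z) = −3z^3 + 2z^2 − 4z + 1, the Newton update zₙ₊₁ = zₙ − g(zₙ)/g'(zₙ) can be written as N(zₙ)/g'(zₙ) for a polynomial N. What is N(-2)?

55

g'(z) = −9z^2 + 4z − 4.
N(z) = z·g'(z) − g(z) = z·(−9z^2 + 4z − 4) − (−3z^3 + 2z^2 − 4z + 1) = −6z^3 + 2z^2 − 1.
N(-2) = 55.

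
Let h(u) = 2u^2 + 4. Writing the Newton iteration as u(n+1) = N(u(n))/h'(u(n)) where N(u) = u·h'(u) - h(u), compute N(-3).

14

h'(u) = 4u.
N(u) = u·h'(u) - h(u) = u·(4u) - (2u^2 + 4) = 2u^2 - 4.
N(-3) = 14.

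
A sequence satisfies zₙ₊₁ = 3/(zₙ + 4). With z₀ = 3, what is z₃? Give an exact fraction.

93/145

z₁ = 3/(3 + 4) = 3/7.
z₂ = 3/(3/7 + 4) = 21/31.
z₃ = 3/(21/31 + 4) = 93/145.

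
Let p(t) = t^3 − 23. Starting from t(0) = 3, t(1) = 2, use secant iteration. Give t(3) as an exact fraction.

5983/2089

p(3) = 4, p(2) = −15. t(2) = 2 − (−15)·(2 − 3)/((−15) − 4) = 53/19.
p(2) = −15, p(53/19) = −8880/6859. t(3) = (53/19) − (−8880/6859)·((53/19) − 2)/((−8880/6859) − (−15)) = 5983/2089.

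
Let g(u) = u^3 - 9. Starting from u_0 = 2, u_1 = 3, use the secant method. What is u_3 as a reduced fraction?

g(2) = -1, g(3) = 18. u_2 = 3 - 18·(3 - 2)/(18 - (-1)) = 39/19.
g(3) = 18, g(39/19) = -2412/6859. u_3 = (39/19) - (-2412/6859)·((39/19) - 3)/((-2412/6859) - 18) = 1609/777.

1609/777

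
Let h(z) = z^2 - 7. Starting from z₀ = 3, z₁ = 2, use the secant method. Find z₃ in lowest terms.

61/23

h(3) = 2, h(2) = -3. z₂ = 2 - (-3)·(2 - 3)/((-3) - 2) = 13/5.
h(2) = -3, h(13/5) = -6/25. z₃ = (13/5) - (-6/25)·((13/5) - 2)/((-6/25) - (-3)) = 61/23.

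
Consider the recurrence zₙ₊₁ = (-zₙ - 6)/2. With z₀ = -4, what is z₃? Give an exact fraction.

z₁ = (-(-4) - 6)/2 = -1.
z₂ = (-(-1) - 6)/2 = -5/2.
z₃ = (-(-5/2) - 6)/2 = -7/4.

-7/4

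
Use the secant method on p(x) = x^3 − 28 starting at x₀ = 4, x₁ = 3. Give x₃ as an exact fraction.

113260/37297

p(4) = 36, p(3) = −1. x₂ = 3 − (−1)·(3 − 4)/((−1) − 36) = 112/37.
p(3) = −1, p(112/37) = −13356/50653. x₃ = (112/37) − (−13356/50653)·((112/37) − 3)/((−13356/50653) − (−1)) = 113260/37297.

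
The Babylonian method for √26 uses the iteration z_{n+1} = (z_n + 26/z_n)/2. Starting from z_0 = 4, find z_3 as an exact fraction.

z_1 = (4 + 26/4)/2 = 21/4.
z_2 = (21/4 + 26/(21/4))/2 = 857/168.
z_3 = (857/168 + 26/(857/168))/2 = 1468273/287952.

1468273/287952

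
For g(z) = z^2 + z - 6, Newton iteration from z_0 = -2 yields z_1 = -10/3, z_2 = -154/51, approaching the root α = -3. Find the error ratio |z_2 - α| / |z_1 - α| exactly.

1/17

z_1 - α = -10/3 - (-3) = -10/3 + 3 = -1/3, so |z_1 - α| = 1/3.
z_2 - α = -154/51 - (-3) = -154/51 + 3 = -1/51, so |z_2 - α| = 1/51.
Ratio = (1/51) / (1/3) = 1/17.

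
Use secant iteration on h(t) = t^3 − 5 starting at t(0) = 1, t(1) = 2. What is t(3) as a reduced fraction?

h(1) = −4, h(2) = 3. t(2) = 2 − 3·(2 − 1)/(3 − (−4)) = 11/7.
h(2) = 3, h(11/7) = −384/343. t(3) = (11/7) − (−384/343)·((11/7) − 2)/((−384/343) − 3) = 265/157.

265/157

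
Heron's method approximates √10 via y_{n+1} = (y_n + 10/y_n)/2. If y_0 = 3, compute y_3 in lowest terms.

y_1 = (3 + 10/3)/2 = 19/6.
y_2 = (19/6 + 10/(19/6))/2 = 721/228.
y_3 = (721/228 + 10/(721/228))/2 = 1039681/328776.

1039681/328776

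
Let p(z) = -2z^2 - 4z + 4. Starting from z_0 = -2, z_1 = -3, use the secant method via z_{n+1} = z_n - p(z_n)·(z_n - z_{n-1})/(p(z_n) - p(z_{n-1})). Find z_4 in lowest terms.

-153/56

p(-2) = 4, p(-3) = -2. z_2 = (-3) - (-2)·((-3) - (-2))/((-2) - 4) = -8/3.
p(-3) = -2, p(-8/3) = 4/9. z_3 = (-8/3) - (4/9)·((-8/3) - (-3))/((4/9) - (-2)) = -30/11.
p(-8/3) = 4/9, p(-30/11) = 4/121. z_4 = (-30/11) - (4/121)·((-30/11) - (-8/3))/((4/121) - (4/9)) = -153/56.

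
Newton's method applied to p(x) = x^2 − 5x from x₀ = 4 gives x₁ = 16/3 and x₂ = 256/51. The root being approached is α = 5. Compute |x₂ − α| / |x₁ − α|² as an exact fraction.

x₁ − α = 16/3 − 5 = 1/3, so |x₁ − α| = 1/3.
x₂ − α = 256/51 − 5 = 1/51, so |x₂ − α| = 1/51.
|x₁ − α|² = 1/9.
Ratio = (1/51) / (1/9) = 3/17.

3/17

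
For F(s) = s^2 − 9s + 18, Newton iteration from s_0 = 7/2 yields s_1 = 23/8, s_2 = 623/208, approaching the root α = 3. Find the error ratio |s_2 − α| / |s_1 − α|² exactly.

4/13

s_1 − α = 23/8 − 3 = −1/8, so |s_1 − α| = 1/8.
s_2 − α = 623/208 − 3 = −1/208, so |s_2 − α| = 1/208.
|s_1 − α|² = 1/64.
Ratio = (1/208) / (1/64) = 4/13.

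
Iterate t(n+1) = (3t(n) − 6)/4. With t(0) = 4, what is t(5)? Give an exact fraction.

−1857/512

t(1) = (3·4 − 6)/4 = 3/2.
t(2) = (3·(3/2) − 6)/4 = −3/8.
t(3) = (3·(−3/8) − 6)/4 = −57/32.
t(4) = (3·(−57/32) − 6)/4 = −363/128.
t(5) = (3·(−363/128) − 6)/4 = −1857/512.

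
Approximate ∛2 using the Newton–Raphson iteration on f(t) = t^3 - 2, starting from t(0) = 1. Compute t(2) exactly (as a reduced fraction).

f'(t) = 3t^2.
f(1) = -1, f'(1) = 3, so t(1) = 1 - (-1)/3 = 4/3.
f(4/3) = 10/27, f'(4/3) = 16/3, so t(2) = (4/3) - (10/27)/(16/3) = 91/72.

91/72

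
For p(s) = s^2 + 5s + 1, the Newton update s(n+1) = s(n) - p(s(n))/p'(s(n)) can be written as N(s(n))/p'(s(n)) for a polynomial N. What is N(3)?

p'(s) = 2s + 5.
N(s) = s·p'(s) - p(s) = s·(2s + 5) - (s^2 + 5s + 1) = s^2 - 1.
N(3) = 8.

8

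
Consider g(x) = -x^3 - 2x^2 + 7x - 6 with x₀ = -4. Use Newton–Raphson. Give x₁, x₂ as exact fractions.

x₁ = -102/25, x₂ = -1695966/415925

g'(x) = -3x^2 - 4x + 7.
g(-4) = -2, g'(-4) = -25, so x₁ = (-4) - (-2)/(-25) = -102/25.
g(-102/25) = 1008/15625, g'(-102/25) = -16637/625, so x₂ = (-102/25) - (1008/15625)/(-16637/625) = -1695966/415925.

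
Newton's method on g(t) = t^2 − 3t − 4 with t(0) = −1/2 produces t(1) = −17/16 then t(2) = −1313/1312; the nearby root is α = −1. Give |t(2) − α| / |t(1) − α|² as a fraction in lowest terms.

t(1) − α = −17/16 − (−1) = −17/16 + 1 = −1/16, so |t(1) − α| = 1/16.
t(2) − α = −1313/1312 − (−1) = −1313/1312 + 1 = −1/1312, so |t(2) − α| = 1/1312.
|t(1) − α|² = 1/256.
Ratio = (1/1312) / (1/256) = 8/41.

8/41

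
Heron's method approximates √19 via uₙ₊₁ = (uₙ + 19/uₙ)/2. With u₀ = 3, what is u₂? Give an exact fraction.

367/84

u₁ = (3 + 19/3)/2 = 14/3.
u₂ = (14/3 + 19/(14/3))/2 = 367/84.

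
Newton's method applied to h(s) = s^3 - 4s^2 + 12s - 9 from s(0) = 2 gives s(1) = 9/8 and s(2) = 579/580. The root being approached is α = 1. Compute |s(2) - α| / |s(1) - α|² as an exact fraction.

s(1) - α = 9/8 - 1 = 1/8, so |s(1) - α| = 1/8.
s(2) - α = 579/580 - 1 = -1/580, so |s(2) - α| = 1/580.
|s(1) - α|² = 1/64.
Ratio = (1/580) / (1/64) = 16/145.

16/145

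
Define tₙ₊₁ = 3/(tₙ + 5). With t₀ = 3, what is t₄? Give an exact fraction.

717/1324

t₁ = 3/(3 + 5) = 3/8.
t₂ = 3/(3/8 + 5) = 24/43.
t₃ = 3/(24/43 + 5) = 129/239.
t₄ = 3/(129/239 + 5) = 717/1324.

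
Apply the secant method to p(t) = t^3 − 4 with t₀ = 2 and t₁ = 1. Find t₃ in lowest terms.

p(2) = 4, p(1) = −3. t₂ = 1 − (−3)·(1 − 2)/((−3) − 4) = 10/7.
p(1) = −3, p(10/7) = −372/343. t₃ = (10/7) − (−372/343)·((10/7) − 1)/((−372/343) − (−3)) = 122/73.

122/73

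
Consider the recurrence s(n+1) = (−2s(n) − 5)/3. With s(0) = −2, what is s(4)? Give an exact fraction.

s(1) = (−2·(−2) − 5)/3 = −1/3.
s(2) = (−2·(−1/3) − 5)/3 = −13/9.
s(3) = (−2·(−13/9) − 5)/3 = −19/27.
s(4) = (−2·(−19/27) − 5)/3 = −97/81.

−97/81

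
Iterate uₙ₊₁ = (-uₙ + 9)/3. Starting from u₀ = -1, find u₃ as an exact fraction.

64/27

u₁ = (-(-1) + 9)/3 = 10/3.
u₂ = (-(10/3) + 9)/3 = 17/9.
u₃ = (-(17/9) + 9)/3 = 64/27.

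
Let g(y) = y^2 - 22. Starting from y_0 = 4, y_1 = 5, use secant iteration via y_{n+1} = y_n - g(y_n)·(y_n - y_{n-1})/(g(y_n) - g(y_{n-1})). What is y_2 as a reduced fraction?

14/3

g(4) = -6, g(5) = 3. y_2 = 5 - 3·(5 - 4)/(3 - (-6)) = 14/3.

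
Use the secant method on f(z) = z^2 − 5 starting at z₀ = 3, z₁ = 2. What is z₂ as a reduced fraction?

f(3) = 4, f(2) = −1. z₂ = 2 − (−1)·(2 − 3)/((−1) − 4) = 11/5.

11/5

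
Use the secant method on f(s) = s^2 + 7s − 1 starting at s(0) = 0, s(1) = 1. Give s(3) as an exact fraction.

9/65

f(0) = −1, f(1) = 7. s(2) = 1 − 7·(1 − 0)/(7 − (−1)) = 1/8.
f(1) = 7, f(1/8) = −7/64. s(3) = (1/8) − (−7/64)·((1/8) − 1)/((−7/64) − 7) = 9/65.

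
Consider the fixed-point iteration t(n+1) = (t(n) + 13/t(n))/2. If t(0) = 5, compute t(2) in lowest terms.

t(1) = (5 + 13/5)/2 = 19/5.
t(2) = (19/5 + 13/(19/5))/2 = 343/95.

343/95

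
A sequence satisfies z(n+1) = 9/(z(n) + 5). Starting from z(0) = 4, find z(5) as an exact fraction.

747/532

z(1) = 9/(4 + 5) = 1.
z(2) = 9/(1 + 5) = 3/2.
z(3) = 9/(3/2 + 5) = 18/13.
z(4) = 9/(18/13 + 5) = 117/83.
z(5) = 9/(117/83 + 5) = 747/532.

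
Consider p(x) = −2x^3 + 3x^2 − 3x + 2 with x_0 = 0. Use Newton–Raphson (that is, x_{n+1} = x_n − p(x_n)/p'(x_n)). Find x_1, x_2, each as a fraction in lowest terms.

x_1 = 2/3, x_2 = 10/9

p'(x) = −6x^2 + 6x − 3.
p(0) = 2, p'(0) = −3, so x_1 = 0 − 2/(−3) = 2/3.
p(2/3) = 20/27, p'(2/3) = −5/3, so x_2 = (2/3) − (20/27)/(−5/3) = 10/9.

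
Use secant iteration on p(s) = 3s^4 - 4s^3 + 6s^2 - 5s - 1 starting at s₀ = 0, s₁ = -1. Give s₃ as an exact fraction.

p(0) = -1, p(-1) = 17. s₂ = (-1) - 17·((-1) - 0)/(17 - (-1)) = -1/18.
p(-1) = 17, p(-1/18) = -24599/34992. s₃ = (-1/18) - (-24599/34992)·((-1/18) - (-1))/((-24599/34992) - 17) = -3391/36439.

-3391/36439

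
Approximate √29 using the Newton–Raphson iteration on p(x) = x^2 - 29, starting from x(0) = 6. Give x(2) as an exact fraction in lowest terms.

p'(x) = 2x.
p(6) = 7, p'(6) = 12, so x(1) = 6 - 7/12 = 65/12.
p(65/12) = 49/144, p'(65/12) = 65/6, so x(2) = (65/12) - (49/144)/(65/6) = 8401/1560.

8401/1560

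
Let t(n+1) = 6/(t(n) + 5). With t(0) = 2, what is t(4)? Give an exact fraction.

1482/1481

t(1) = 6/(2 + 5) = 6/7.
t(2) = 6/(6/7 + 5) = 42/41.
t(3) = 6/(42/41 + 5) = 246/247.
t(4) = 6/(246/247 + 5) = 1482/1481.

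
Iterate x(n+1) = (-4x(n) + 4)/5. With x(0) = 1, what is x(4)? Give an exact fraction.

x(1) = (-4·1 + 4)/5 = 0.
x(2) = (-4·0 + 4)/5 = 4/5.
x(3) = (-4·(4/5) + 4)/5 = 4/25.
x(4) = (-4·(4/25) + 4)/5 = 84/125.

84/125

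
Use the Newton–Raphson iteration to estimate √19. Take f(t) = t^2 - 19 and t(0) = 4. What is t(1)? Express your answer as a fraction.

35/8

f'(t) = 2t.
f(4) = -3, f'(4) = 8, so t(1) = 4 - (-3)/8 = 35/8.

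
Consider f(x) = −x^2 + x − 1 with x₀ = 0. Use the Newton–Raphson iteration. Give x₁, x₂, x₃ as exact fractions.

x₁ = 1, x₂ = 0, x₃ = 1

f'(x) = −2x + 1.
f(0) = −1, f'(0) = 1, so x₁ = 0 − (−1)/1 = 1.
f(1) = −1, f'(1) = −1, so x₂ = 1 − (−1)/(−1) = 0.
f(0) = −1, f'(0) = 1, so x₃ = 0 − (−1)/1 = 1.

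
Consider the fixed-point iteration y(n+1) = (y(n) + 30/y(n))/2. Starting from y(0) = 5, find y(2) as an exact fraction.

241/44

y(1) = (5 + 30/5)/2 = 11/2.
y(2) = (11/2 + 30/(11/2))/2 = 241/44.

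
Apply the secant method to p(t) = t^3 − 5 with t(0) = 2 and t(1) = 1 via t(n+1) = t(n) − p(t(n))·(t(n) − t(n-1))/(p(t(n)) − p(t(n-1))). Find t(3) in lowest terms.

p(2) = 3, p(1) = −4. t(2) = 1 − (−4)·(1 − 2)/((−4) − 3) = 11/7.
p(1) = −4, p(11/7) = −384/343. t(3) = (11/7) − (−384/343)·((11/7) − 1)/((−384/343) − (−4)) = 443/247.

443/247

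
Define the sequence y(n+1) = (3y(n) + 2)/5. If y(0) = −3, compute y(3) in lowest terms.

y(1) = (3·(−3) + 2)/5 = −7/5.
y(2) = (3·(−7/5) + 2)/5 = −11/25.
y(3) = (3·(−11/25) + 2)/5 = 17/125.

17/125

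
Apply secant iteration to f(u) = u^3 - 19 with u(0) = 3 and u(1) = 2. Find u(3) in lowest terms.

15385/5707

f(3) = 8, f(2) = -11. u(2) = 2 - (-11)·(2 - 3)/((-11) - 8) = 49/19.
f(2) = -11, f(49/19) = -12672/6859. u(3) = (49/19) - (-12672/6859)·((49/19) - 2)/((-12672/6859) - (-11)) = 15385/5707.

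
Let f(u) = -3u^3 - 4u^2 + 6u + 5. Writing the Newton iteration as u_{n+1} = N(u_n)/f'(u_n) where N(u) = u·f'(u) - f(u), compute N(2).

f'(u) = -9u^2 - 8u + 6.
N(u) = u·f'(u) - f(u) = u·(-9u^2 - 8u + 6) - (-3u^3 - 4u^2 + 6u + 5) = -6u^3 - 4u^2 - 5.
N(2) = -69.

-69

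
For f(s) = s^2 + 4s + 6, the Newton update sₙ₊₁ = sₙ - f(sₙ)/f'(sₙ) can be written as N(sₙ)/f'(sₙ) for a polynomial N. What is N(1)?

-5

f'(s) = 2s + 4.
N(s) = s·f'(s) - f(s) = s·(2s + 4) - (s^2 + 4s + 6) = s^2 - 6.
N(1) = -5.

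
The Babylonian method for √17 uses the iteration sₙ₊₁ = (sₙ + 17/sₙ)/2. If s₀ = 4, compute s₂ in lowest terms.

2177/528

s₁ = (4 + 17/4)/2 = 33/8.
s₂ = (33/8 + 17/(33/8))/2 = 2177/528.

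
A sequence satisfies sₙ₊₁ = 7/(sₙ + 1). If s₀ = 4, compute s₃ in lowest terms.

84/47

s₁ = 7/(4 + 1) = 7/5.
s₂ = 7/(7/5 + 1) = 35/12.
s₃ = 7/(35/12 + 1) = 84/47.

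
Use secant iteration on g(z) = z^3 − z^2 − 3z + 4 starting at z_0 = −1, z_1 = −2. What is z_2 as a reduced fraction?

g(−1) = 5, g(−2) = −2. z_2 = (−2) − (−2)·((−2) − (−1))/((−2) − 5) = −12/7.

−12/7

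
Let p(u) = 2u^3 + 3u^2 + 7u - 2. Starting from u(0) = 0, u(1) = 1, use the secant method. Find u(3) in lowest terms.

13/58

p(0) = -2, p(1) = 10. u(2) = 1 - 10·(1 - 0)/(10 - (-2)) = 1/6.
p(1) = 10, p(1/6) = -20/27. u(3) = (1/6) - (-20/27)·((1/6) - 1)/((-20/27) - 10) = 13/58.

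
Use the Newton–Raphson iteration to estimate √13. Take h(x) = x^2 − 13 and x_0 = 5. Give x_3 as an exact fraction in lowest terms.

117487/32585

h'(x) = 2x.
h(5) = 12, h'(5) = 10, so x_1 = 5 − 12/10 = 19/5.
h(19/5) = 36/25, h'(19/5) = 38/5, so x_2 = (19/5) − (36/25)/(38/5) = 343/95.
h(343/95) = 324/9025, h'(343/95) = 686/95, so x_3 = (343/95) − (324/9025)/(686/95) = 117487/32585.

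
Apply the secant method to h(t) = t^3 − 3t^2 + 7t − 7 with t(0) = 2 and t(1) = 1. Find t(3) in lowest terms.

77/52

h(2) = 3, h(1) = −2. t(2) = 1 − (−2)·(1 − 2)/((−2) − 3) = 7/5.
h(1) = −2, h(7/5) = −42/125. t(3) = (7/5) − (−42/125)·((7/5) − 1)/((−42/125) − (−2)) = 77/52.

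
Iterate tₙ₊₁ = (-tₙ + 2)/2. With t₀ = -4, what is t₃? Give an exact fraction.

5/4

t₁ = (-(-4) + 2)/2 = 3.
t₂ = (-3 + 2)/2 = -1/2.
t₃ = (-(-1/2) + 2)/2 = 5/4.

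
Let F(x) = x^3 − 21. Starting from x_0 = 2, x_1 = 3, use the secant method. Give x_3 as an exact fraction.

F(2) = −13, F(3) = 6. x_2 = 3 − 6·(3 − 2)/(6 − (−13)) = 51/19.
F(3) = 6, F(51/19) = −11388/6859. x_3 = (51/19) − (−11388/6859)·((51/19) − 3)/((−11388/6859) − 6) = 8035/2919.

8035/2919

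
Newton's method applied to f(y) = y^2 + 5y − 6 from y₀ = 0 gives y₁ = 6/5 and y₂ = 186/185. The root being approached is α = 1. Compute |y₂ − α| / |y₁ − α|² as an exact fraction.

5/37

y₁ − α = 6/5 − 1 = 1/5, so |y₁ − α| = 1/5.
y₂ − α = 186/185 − 1 = 1/185, so |y₂ − α| = 1/185.
|y₁ − α|² = 1/25.
Ratio = (1/185) / (1/25) = 5/37.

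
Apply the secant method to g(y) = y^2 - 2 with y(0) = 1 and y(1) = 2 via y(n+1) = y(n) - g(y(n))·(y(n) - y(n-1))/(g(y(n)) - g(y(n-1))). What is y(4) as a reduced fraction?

g(1) = -1, g(2) = 2. y(2) = 2 - 2·(2 - 1)/(2 - (-1)) = 4/3.
g(2) = 2, g(4/3) = -2/9. y(3) = (4/3) - (-2/9)·((4/3) - 2)/((-2/9) - 2) = 7/5.
g(4/3) = -2/9, g(7/5) = -1/25. y(4) = (7/5) - (-1/25)·((7/5) - (4/3))/((-1/25) - (-2/9)) = 58/41.

58/41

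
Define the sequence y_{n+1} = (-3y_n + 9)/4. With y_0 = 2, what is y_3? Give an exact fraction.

y_1 = (-3·2 + 9)/4 = 3/4.
y_2 = (-3·(3/4) + 9)/4 = 27/16.
y_3 = (-3·(27/16) + 9)/4 = 63/64.

63/64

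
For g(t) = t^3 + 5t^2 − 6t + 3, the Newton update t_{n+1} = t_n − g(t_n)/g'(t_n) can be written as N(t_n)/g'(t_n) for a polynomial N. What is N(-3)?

−12

g'(t) = 3t^2 + 10t − 6.
N(t) = t·g'(t) − g(t) = t·(3t^2 + 10t − 6) − (t^3 + 5t^2 − 6t + 3) = 2t^3 + 5t^2 − 3.
N(-3) = −12.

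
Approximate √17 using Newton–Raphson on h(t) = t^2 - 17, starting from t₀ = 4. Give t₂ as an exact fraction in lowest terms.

2177/528

h'(t) = 2t.
h(4) = -1, h'(4) = 8, so t₁ = 4 - (-1)/8 = 33/8.
h(33/8) = 1/64, h'(33/8) = 33/4, so t₂ = (33/8) - (1/64)/(33/4) = 2177/528.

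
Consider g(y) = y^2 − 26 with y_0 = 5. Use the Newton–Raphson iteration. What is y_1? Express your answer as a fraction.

51/10

g'(y) = 2y.
g(5) = −1, g'(5) = 10, so y_1 = 5 − (−1)/10 = 51/10.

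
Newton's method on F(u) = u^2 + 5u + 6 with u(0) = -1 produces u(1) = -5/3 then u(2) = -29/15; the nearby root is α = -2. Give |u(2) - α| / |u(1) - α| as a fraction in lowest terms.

u(1) - α = -5/3 - (-2) = -5/3 + 2 = 1/3, so |u(1) - α| = 1/3.
u(2) - α = -29/15 - (-2) = -29/15 + 2 = 1/15, so |u(2) - α| = 1/15.
Ratio = (1/15) / (1/3) = 1/5.

1/5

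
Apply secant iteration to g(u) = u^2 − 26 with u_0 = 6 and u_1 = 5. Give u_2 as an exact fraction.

56/11

g(6) = 10, g(5) = −1. u_2 = 5 − (−1)·(5 − 6)/((−1) − 10) = 56/11.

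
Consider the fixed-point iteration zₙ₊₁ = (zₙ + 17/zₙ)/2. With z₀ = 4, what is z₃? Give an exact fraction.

9478657/2298912

z₁ = (4 + 17/4)/2 = 33/8.
z₂ = (33/8 + 17/(33/8))/2 = 2177/528.
z₃ = (2177/528 + 17/(2177/528))/2 = 9478657/2298912.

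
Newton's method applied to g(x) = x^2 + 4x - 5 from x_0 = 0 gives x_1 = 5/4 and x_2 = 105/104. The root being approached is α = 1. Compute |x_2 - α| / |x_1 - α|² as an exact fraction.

2/13

x_1 - α = 5/4 - 1 = 1/4, so |x_1 - α| = 1/4.
x_2 - α = 105/104 - 1 = 1/104, so |x_2 - α| = 1/104.
|x_1 - α|² = 1/16.
Ratio = (1/104) / (1/16) = 2/13.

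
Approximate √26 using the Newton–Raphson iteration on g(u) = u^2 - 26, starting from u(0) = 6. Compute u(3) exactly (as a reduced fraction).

7196593/1411368

g'(u) = 2u.
g(6) = 10, g'(6) = 12, so u(1) = 6 - 10/12 = 31/6.
g(31/6) = 25/36, g'(31/6) = 31/3, so u(2) = (31/6) - (25/36)/(31/3) = 1897/372.
g(1897/372) = 625/138384, g'(1897/372) = 1897/186, so u(3) = (1897/372) - (625/138384)/(1897/186) = 7196593/1411368.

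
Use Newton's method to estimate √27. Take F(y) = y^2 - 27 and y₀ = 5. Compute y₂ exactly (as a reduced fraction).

F'(y) = 2y.
F(5) = -2, F'(5) = 10, so y₁ = 5 - (-2)/10 = 26/5.
F(26/5) = 1/25, F'(26/5) = 52/5, so y₂ = (26/5) - (1/25)/(52/5) = 1351/260.

1351/260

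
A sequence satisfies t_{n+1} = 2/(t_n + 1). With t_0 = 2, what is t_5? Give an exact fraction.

t_1 = 2/(2 + 1) = 2/3.
t_2 = 2/(2/3 + 1) = 6/5.
t_3 = 2/(6/5 + 1) = 10/11.
t_4 = 2/(10/11 + 1) = 22/21.
t_5 = 2/(22/21 + 1) = 42/43.

42/43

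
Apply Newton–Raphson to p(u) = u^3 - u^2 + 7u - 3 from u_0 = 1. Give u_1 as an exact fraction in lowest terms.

p'(u) = 3u^2 - 2u + 7.
p(1) = 4, p'(1) = 8, so u_1 = 1 - 4/8 = 1/2.

1/2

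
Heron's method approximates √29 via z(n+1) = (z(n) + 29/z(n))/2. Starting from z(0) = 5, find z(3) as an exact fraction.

z(1) = (5 + 29/5)/2 = 27/5.
z(2) = (27/5 + 29/(27/5))/2 = 727/135.
z(3) = (727/135 + 29/(727/135))/2 = 528527/98145.

528527/98145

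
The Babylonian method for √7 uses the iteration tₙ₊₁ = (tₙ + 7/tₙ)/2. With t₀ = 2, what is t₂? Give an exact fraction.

233/88

t₁ = (2 + 7/2)/2 = 11/4.
t₂ = (11/4 + 7/(11/4))/2 = 233/88.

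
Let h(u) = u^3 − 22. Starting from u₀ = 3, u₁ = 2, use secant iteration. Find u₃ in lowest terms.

8651/3062

h(3) = 5, h(2) = −14. u₂ = 2 − (−14)·(2 − 3)/((−14) − 5) = 52/19.
h(2) = −14, h(52/19) = −10290/6859. u₃ = (52/19) − (−10290/6859)·((52/19) − 2)/((−10290/6859) − (−14)) = 8651/3062.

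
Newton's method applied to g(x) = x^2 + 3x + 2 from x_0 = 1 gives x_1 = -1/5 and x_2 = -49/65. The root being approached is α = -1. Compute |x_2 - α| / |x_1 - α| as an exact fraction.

x_1 - α = -1/5 - (-1) = -1/5 + 1 = 4/5, so |x_1 - α| = 4/5.
x_2 - α = -49/65 - (-1) = -49/65 + 1 = 16/65, so |x_2 - α| = 16/65.
Ratio = (16/65) / (4/5) = 4/13.

4/13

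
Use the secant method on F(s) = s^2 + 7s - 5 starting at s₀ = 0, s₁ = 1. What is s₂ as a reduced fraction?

5/8

F(0) = -5, F(1) = 3. s₂ = 1 - 3·(1 - 0)/(3 - (-5)) = 5/8.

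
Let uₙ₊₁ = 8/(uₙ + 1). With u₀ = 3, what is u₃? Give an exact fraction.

24/11

u₁ = 8/(3 + 1) = 2.
u₂ = 8/(2 + 1) = 8/3.
u₃ = 8/(8/3 + 1) = 24/11.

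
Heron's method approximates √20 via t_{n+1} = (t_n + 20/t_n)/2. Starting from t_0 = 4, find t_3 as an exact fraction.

t_1 = (4 + 20/4)/2 = 9/2.
t_2 = (9/2 + 20/(9/2))/2 = 161/36.
t_3 = (161/36 + 20/(161/36))/2 = 51841/11592.

51841/11592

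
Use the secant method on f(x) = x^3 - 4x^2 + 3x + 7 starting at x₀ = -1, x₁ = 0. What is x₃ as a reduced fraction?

-448/465

f(-1) = -1, f(0) = 7. x₂ = 0 - 7·(0 - (-1))/(7 - (-1)) = -7/8.
f(0) = 7, f(-7/8) = 329/512. x₃ = (-7/8) - (329/512)·((-7/8) - 0)/((329/512) - 7) = -448/465.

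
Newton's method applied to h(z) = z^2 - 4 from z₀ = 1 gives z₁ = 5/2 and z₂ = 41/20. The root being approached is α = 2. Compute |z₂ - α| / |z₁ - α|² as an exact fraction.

z₁ - α = 5/2 - 2 = 1/2, so |z₁ - α| = 1/2.
z₂ - α = 41/20 - 2 = 1/20, so |z₂ - α| = 1/20.
|z₁ - α|² = 1/4.
Ratio = (1/20) / (1/4) = 1/5.

1/5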